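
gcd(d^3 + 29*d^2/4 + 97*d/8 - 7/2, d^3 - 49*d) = 1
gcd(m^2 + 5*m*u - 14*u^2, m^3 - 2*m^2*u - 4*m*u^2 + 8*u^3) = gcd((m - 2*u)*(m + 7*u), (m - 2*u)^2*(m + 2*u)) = -m + 2*u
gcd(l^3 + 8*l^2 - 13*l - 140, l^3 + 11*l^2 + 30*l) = l + 5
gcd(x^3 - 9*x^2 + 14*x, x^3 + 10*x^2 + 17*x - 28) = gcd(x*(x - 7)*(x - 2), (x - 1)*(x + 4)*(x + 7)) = 1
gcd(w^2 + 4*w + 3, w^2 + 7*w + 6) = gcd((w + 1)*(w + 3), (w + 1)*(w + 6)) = w + 1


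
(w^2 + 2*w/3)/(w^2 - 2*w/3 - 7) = w*(3*w + 2)/(3*w^2 - 2*w - 21)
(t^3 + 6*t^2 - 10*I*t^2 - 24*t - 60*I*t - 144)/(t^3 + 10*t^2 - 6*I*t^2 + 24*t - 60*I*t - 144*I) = (t - 4*I)/(t + 4)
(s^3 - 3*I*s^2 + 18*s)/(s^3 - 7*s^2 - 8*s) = (-s^2 + 3*I*s - 18)/(-s^2 + 7*s + 8)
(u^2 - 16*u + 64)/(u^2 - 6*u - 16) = (u - 8)/(u + 2)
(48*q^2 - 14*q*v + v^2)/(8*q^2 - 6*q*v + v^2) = (48*q^2 - 14*q*v + v^2)/(8*q^2 - 6*q*v + v^2)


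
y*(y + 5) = y^2 + 5*y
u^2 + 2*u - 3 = (u - 1)*(u + 3)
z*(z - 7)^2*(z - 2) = z^4 - 16*z^3 + 77*z^2 - 98*z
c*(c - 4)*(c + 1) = c^3 - 3*c^2 - 4*c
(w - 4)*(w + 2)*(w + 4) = w^3 + 2*w^2 - 16*w - 32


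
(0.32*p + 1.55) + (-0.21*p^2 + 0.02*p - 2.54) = -0.21*p^2 + 0.34*p - 0.99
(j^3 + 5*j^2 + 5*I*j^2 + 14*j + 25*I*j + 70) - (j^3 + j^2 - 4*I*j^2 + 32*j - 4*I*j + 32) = 4*j^2 + 9*I*j^2 - 18*j + 29*I*j + 38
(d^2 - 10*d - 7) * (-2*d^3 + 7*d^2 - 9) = -2*d^5 + 27*d^4 - 56*d^3 - 58*d^2 + 90*d + 63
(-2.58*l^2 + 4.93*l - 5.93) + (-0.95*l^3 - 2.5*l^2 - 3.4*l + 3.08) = -0.95*l^3 - 5.08*l^2 + 1.53*l - 2.85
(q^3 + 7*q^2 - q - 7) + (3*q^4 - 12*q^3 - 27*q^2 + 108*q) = 3*q^4 - 11*q^3 - 20*q^2 + 107*q - 7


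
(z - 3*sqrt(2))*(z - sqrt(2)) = z^2 - 4*sqrt(2)*z + 6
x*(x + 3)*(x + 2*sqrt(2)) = x^3 + 2*sqrt(2)*x^2 + 3*x^2 + 6*sqrt(2)*x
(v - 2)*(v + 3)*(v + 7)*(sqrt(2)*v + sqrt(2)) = sqrt(2)*v^4 + 9*sqrt(2)*v^3 + 9*sqrt(2)*v^2 - 41*sqrt(2)*v - 42*sqrt(2)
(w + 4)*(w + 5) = w^2 + 9*w + 20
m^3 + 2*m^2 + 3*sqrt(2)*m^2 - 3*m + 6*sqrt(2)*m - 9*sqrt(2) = (m - 1)*(m + 3)*(m + 3*sqrt(2))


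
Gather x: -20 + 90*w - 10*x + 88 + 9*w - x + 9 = 99*w - 11*x + 77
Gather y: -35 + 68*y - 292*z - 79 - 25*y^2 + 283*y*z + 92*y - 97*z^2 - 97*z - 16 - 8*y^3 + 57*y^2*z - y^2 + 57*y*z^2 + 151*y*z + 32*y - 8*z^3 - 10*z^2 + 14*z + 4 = -8*y^3 + y^2*(57*z - 26) + y*(57*z^2 + 434*z + 192) - 8*z^3 - 107*z^2 - 375*z - 126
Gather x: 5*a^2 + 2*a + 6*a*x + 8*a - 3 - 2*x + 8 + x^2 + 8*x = 5*a^2 + 10*a + x^2 + x*(6*a + 6) + 5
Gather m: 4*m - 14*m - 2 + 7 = 5 - 10*m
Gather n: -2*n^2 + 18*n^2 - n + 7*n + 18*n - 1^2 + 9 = 16*n^2 + 24*n + 8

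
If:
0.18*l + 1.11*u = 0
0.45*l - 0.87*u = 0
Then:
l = 0.00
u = 0.00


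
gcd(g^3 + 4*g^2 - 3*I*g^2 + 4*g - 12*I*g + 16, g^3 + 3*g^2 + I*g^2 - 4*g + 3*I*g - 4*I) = g^2 + g*(4 + I) + 4*I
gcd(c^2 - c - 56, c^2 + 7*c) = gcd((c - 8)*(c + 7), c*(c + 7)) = c + 7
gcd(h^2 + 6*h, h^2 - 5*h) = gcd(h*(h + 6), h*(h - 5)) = h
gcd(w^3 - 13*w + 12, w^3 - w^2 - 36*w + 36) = w - 1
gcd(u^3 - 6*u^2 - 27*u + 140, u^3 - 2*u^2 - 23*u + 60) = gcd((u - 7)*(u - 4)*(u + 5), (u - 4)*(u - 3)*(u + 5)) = u^2 + u - 20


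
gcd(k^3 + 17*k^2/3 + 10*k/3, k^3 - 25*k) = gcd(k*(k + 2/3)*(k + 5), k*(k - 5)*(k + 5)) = k^2 + 5*k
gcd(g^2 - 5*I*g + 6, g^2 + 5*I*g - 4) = g + I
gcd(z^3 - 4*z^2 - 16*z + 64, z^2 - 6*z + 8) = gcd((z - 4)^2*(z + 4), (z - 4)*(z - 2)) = z - 4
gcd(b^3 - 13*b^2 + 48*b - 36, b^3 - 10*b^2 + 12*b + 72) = b^2 - 12*b + 36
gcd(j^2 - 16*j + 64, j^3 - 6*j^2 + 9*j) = 1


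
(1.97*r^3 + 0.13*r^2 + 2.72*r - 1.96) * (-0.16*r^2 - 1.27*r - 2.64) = -0.3152*r^5 - 2.5227*r^4 - 5.8011*r^3 - 3.484*r^2 - 4.6916*r + 5.1744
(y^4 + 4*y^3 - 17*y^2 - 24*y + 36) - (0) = y^4 + 4*y^3 - 17*y^2 - 24*y + 36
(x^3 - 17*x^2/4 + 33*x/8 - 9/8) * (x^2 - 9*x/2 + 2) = x^5 - 35*x^4/4 + 101*x^3/4 - 451*x^2/16 + 213*x/16 - 9/4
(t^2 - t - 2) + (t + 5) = t^2 + 3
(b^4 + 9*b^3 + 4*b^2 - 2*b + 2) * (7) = 7*b^4 + 63*b^3 + 28*b^2 - 14*b + 14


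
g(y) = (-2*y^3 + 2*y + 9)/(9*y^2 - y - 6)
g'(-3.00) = -0.15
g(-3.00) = 0.73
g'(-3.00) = -0.15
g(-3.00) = 0.73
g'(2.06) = -0.61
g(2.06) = -0.14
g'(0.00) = -0.08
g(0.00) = -1.50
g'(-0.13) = 0.56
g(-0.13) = -1.53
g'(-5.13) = -0.21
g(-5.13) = 1.14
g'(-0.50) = 7.66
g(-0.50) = -2.54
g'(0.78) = -72.39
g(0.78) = -7.37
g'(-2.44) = -0.08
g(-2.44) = 0.66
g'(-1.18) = 2.89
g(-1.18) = 1.29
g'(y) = (1 - 18*y)*(-2*y^3 + 2*y + 9)/(9*y^2 - y - 6)^2 + (2 - 6*y^2)/(9*y^2 - y - 6)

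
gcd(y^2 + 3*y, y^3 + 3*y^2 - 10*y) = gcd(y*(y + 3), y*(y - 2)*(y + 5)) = y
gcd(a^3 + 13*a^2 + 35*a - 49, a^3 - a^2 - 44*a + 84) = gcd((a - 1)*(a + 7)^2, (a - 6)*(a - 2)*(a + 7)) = a + 7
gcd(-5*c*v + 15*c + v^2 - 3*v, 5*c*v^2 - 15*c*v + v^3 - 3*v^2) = v - 3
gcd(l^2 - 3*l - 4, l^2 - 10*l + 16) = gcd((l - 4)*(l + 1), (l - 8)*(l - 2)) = 1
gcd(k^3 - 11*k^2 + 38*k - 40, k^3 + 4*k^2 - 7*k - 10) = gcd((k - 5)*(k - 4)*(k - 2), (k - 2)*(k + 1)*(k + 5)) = k - 2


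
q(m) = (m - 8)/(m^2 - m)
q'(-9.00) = -0.03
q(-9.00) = -0.19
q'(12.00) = 0.00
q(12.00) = 0.03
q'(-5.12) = -0.12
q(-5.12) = -0.42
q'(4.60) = 0.16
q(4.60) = -0.21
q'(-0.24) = -134.34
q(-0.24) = -27.69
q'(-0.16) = -307.30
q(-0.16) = -43.97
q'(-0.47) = -32.98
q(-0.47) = -12.26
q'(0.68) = 51.06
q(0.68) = 33.64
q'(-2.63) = -0.63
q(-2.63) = -1.11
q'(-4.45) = -0.17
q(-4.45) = -0.51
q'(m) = (1 - 2*m)*(m - 8)/(m^2 - m)^2 + 1/(m^2 - m) = (-m^2 + 16*m - 8)/(m^2*(m^2 - 2*m + 1))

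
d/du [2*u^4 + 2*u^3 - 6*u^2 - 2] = 2*u*(4*u^2 + 3*u - 6)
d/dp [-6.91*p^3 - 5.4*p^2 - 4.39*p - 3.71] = -20.73*p^2 - 10.8*p - 4.39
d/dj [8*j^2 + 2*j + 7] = 16*j + 2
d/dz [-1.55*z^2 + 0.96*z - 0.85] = 0.96 - 3.1*z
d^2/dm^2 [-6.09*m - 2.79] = 0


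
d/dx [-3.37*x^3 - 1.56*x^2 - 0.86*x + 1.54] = -10.11*x^2 - 3.12*x - 0.86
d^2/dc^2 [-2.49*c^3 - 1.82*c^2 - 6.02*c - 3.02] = -14.94*c - 3.64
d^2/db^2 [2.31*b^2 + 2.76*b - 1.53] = 4.62000000000000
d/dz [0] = 0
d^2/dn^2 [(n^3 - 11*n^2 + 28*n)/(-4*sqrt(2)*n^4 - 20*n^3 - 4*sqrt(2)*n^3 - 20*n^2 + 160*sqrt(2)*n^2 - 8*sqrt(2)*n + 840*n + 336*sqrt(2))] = (-n^9 + 33*n^8 - 255*n^7 + 90*sqrt(2)*n^7 - 1365*sqrt(2)*n^6 + 351*n^6 - 483*n^5 + 6000*sqrt(2)*n^5 + 1410*sqrt(2)*n^4 + 30321*n^4 - 88885*n^3 - 27075*sqrt(2)*n^3 - 124488*n^2 - 54810*sqrt(2)*n^2 - 17640*sqrt(2)*n + 261072*n + 72912 + 246960*sqrt(2))/(2*sqrt(2)*n^12 + 6*sqrt(2)*n^11 + 30*n^11 - 159*sqrt(2)*n^10 + 90*n^10 - 3445*n^9 - 241*sqrt(2)*n^9 - 6795*n^8 - 195*sqrt(2)*n^8 - 10731*sqrt(2)*n^7 + 124965*n^7 + 97625*n^6 + 279880*sqrt(2)*n^6 - 971730*n^5 + 416778*sqrt(2)*n^5 - 5548740*sqrt(2)*n^4 + 1266420*n^4 - 17531640*n^3 + 916792*sqrt(2)*n^3 - 12808656*sqrt(2)*n^2 + 635040*n^2 - 8890560*n + 84672*sqrt(2)*n - 1185408*sqrt(2))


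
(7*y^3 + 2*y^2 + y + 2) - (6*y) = 7*y^3 + 2*y^2 - 5*y + 2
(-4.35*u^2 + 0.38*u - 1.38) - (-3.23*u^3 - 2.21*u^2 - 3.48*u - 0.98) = 3.23*u^3 - 2.14*u^2 + 3.86*u - 0.4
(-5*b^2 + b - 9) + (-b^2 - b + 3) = -6*b^2 - 6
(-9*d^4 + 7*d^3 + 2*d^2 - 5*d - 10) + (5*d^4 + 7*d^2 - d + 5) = -4*d^4 + 7*d^3 + 9*d^2 - 6*d - 5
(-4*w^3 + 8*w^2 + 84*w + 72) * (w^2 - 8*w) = -4*w^5 + 40*w^4 + 20*w^3 - 600*w^2 - 576*w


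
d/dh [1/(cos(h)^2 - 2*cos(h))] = 2*(-sin(h)/cos(h)^2 + tan(h))/(cos(h) - 2)^2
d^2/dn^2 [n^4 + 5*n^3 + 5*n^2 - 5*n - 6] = 12*n^2 + 30*n + 10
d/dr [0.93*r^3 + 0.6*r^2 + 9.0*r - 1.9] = 2.79*r^2 + 1.2*r + 9.0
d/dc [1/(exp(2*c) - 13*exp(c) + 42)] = (13 - 2*exp(c))*exp(c)/(exp(2*c) - 13*exp(c) + 42)^2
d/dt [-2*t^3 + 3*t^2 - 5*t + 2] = -6*t^2 + 6*t - 5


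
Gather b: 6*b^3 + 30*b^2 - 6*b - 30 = 6*b^3 + 30*b^2 - 6*b - 30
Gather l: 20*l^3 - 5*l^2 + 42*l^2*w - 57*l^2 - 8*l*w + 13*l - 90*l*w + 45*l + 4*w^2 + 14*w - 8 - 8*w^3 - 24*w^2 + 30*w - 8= 20*l^3 + l^2*(42*w - 62) + l*(58 - 98*w) - 8*w^3 - 20*w^2 + 44*w - 16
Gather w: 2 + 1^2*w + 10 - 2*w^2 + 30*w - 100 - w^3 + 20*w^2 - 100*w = -w^3 + 18*w^2 - 69*w - 88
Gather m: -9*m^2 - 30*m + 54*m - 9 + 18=-9*m^2 + 24*m + 9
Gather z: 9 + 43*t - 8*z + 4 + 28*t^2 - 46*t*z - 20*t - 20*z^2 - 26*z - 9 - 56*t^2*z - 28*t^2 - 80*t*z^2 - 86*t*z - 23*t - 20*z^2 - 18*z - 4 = z^2*(-80*t - 40) + z*(-56*t^2 - 132*t - 52)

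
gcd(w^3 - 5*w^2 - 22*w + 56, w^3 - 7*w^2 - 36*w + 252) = w - 7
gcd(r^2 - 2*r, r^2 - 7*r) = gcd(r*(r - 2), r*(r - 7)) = r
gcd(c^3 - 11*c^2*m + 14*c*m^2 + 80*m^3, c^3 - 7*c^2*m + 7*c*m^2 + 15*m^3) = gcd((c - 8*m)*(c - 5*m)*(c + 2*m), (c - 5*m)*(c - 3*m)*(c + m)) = c - 5*m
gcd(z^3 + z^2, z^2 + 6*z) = z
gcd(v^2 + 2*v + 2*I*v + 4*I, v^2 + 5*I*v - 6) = v + 2*I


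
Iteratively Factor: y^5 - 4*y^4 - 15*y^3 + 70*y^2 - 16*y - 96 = (y - 4)*(y^4 - 15*y^2 + 10*y + 24) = (y - 4)*(y - 3)*(y^3 + 3*y^2 - 6*y - 8) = (y - 4)*(y - 3)*(y + 4)*(y^2 - y - 2) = (y - 4)*(y - 3)*(y - 2)*(y + 4)*(y + 1)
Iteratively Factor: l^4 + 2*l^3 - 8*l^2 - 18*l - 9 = (l + 1)*(l^3 + l^2 - 9*l - 9) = (l + 1)*(l + 3)*(l^2 - 2*l - 3) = (l + 1)^2*(l + 3)*(l - 3)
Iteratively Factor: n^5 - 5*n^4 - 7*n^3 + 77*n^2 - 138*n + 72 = (n - 3)*(n^4 - 2*n^3 - 13*n^2 + 38*n - 24) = (n - 3)^2*(n^3 + n^2 - 10*n + 8) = (n - 3)^2*(n - 2)*(n^2 + 3*n - 4) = (n - 3)^2*(n - 2)*(n + 4)*(n - 1)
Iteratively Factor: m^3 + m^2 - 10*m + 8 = (m - 2)*(m^2 + 3*m - 4) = (m - 2)*(m + 4)*(m - 1)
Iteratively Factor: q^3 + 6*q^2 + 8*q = (q)*(q^2 + 6*q + 8) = q*(q + 2)*(q + 4)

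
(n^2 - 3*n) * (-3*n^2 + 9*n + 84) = -3*n^4 + 18*n^3 + 57*n^2 - 252*n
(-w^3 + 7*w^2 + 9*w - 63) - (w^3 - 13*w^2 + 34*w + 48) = -2*w^3 + 20*w^2 - 25*w - 111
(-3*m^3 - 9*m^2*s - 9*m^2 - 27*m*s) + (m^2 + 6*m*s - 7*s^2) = -3*m^3 - 9*m^2*s - 8*m^2 - 21*m*s - 7*s^2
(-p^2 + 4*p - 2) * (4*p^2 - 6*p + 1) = -4*p^4 + 22*p^3 - 33*p^2 + 16*p - 2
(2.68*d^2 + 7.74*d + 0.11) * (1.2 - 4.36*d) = -11.6848*d^3 - 30.5304*d^2 + 8.8084*d + 0.132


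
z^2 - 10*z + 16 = (z - 8)*(z - 2)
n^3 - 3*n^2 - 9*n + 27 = (n - 3)^2*(n + 3)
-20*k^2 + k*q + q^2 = (-4*k + q)*(5*k + q)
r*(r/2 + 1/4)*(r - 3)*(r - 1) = r^4/2 - 7*r^3/4 + r^2/2 + 3*r/4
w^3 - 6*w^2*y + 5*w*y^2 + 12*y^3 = (w - 4*y)*(w - 3*y)*(w + y)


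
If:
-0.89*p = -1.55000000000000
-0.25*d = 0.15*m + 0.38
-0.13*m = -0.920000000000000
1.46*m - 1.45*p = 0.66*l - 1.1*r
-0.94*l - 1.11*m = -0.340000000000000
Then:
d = -5.77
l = -8.00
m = 7.08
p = 1.74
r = -11.89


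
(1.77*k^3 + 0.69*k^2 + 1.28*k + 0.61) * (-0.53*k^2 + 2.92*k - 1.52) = -0.9381*k^5 + 4.8027*k^4 - 1.354*k^3 + 2.3655*k^2 - 0.1644*k - 0.9272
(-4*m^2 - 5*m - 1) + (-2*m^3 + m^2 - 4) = -2*m^3 - 3*m^2 - 5*m - 5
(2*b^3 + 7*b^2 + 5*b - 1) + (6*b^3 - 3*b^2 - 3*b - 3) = 8*b^3 + 4*b^2 + 2*b - 4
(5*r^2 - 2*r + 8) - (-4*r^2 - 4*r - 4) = 9*r^2 + 2*r + 12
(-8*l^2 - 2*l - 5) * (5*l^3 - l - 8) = -40*l^5 - 10*l^4 - 17*l^3 + 66*l^2 + 21*l + 40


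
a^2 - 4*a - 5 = (a - 5)*(a + 1)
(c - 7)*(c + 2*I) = c^2 - 7*c + 2*I*c - 14*I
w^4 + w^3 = w^3*(w + 1)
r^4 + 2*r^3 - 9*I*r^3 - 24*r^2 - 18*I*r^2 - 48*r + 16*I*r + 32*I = (r + 2)*(r - 4*I)^2*(r - I)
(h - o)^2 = h^2 - 2*h*o + o^2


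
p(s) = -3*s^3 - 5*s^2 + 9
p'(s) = -9*s^2 - 10*s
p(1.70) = -20.19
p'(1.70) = -43.01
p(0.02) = 9.00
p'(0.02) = -0.20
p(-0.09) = 8.96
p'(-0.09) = 0.83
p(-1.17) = 6.96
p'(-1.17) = -0.62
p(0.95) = 1.92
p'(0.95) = -17.62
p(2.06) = -38.44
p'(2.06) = -58.79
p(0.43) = 7.84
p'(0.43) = -5.96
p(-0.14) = 8.91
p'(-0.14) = 1.22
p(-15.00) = 9009.00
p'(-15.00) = -1875.00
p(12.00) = -5895.00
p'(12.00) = -1416.00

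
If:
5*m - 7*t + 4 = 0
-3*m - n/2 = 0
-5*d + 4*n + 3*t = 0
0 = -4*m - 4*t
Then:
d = 9/5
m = -1/3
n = 2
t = 1/3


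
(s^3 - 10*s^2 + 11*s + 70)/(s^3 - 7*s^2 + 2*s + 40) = (s - 7)/(s - 4)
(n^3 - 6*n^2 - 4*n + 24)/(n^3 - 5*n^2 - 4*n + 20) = (n - 6)/(n - 5)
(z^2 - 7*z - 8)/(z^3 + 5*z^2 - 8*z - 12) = (z - 8)/(z^2 + 4*z - 12)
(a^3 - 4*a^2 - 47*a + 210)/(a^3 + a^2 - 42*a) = (a - 5)/a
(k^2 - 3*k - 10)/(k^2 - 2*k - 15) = (k + 2)/(k + 3)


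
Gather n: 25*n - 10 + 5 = 25*n - 5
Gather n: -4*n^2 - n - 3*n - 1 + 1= -4*n^2 - 4*n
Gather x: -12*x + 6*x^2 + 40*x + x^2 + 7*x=7*x^2 + 35*x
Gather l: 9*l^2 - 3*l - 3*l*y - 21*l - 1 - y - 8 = 9*l^2 + l*(-3*y - 24) - y - 9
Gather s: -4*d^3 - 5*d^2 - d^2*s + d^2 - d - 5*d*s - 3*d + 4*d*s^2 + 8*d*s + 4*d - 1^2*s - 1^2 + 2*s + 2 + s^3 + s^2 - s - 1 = -4*d^3 - 4*d^2 + s^3 + s^2*(4*d + 1) + s*(-d^2 + 3*d)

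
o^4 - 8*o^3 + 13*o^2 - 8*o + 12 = (o - 6)*(o - 2)*(o - I)*(o + I)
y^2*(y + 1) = y^3 + y^2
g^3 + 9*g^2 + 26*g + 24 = (g + 2)*(g + 3)*(g + 4)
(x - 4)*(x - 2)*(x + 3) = x^3 - 3*x^2 - 10*x + 24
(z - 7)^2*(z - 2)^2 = z^4 - 18*z^3 + 109*z^2 - 252*z + 196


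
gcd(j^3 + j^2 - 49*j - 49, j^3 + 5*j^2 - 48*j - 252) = j - 7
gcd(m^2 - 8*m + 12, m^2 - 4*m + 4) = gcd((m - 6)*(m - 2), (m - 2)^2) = m - 2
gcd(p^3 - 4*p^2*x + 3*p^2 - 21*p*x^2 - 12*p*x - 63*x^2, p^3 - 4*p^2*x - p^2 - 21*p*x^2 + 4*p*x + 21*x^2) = -p^2 + 4*p*x + 21*x^2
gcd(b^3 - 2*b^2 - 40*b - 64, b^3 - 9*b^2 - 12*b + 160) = b^2 - 4*b - 32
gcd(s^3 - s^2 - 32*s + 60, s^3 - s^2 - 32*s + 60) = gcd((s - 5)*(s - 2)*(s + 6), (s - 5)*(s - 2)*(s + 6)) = s^3 - s^2 - 32*s + 60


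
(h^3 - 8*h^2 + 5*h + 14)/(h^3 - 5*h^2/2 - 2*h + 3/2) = 2*(h^2 - 9*h + 14)/(2*h^2 - 7*h + 3)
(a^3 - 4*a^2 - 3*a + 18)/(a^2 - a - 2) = (-a^3 + 4*a^2 + 3*a - 18)/(-a^2 + a + 2)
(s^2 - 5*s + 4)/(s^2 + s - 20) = (s - 1)/(s + 5)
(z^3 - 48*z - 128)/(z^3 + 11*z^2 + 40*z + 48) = (z - 8)/(z + 3)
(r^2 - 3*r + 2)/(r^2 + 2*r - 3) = (r - 2)/(r + 3)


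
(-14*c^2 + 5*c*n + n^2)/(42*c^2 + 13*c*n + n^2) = (-2*c + n)/(6*c + n)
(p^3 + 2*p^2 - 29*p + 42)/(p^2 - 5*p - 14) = (-p^3 - 2*p^2 + 29*p - 42)/(-p^2 + 5*p + 14)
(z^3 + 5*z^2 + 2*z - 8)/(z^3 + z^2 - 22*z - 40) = (z - 1)/(z - 5)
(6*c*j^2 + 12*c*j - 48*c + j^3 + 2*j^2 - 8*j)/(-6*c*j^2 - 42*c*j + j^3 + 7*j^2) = (-6*c*j^2 - 12*c*j + 48*c - j^3 - 2*j^2 + 8*j)/(j*(6*c*j + 42*c - j^2 - 7*j))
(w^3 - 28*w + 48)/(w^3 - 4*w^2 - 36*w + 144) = (w - 2)/(w - 6)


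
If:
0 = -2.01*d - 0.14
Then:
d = -0.07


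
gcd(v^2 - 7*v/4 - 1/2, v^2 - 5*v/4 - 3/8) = v + 1/4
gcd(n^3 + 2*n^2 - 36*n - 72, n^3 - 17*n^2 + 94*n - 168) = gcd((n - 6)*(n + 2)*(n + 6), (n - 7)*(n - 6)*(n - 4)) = n - 6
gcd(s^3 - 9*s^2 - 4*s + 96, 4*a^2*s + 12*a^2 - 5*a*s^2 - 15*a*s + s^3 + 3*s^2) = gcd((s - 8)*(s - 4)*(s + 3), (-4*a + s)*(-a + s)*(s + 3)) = s + 3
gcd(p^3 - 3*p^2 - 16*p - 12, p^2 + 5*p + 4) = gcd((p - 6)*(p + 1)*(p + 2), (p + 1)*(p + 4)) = p + 1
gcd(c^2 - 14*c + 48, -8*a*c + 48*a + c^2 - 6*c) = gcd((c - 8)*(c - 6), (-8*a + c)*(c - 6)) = c - 6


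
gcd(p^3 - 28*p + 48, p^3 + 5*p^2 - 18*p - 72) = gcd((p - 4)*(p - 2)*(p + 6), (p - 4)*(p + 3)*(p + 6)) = p^2 + 2*p - 24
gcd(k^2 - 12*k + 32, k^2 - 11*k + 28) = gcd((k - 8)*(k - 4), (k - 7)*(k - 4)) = k - 4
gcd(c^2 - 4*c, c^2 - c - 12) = c - 4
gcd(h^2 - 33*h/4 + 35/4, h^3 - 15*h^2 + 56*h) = h - 7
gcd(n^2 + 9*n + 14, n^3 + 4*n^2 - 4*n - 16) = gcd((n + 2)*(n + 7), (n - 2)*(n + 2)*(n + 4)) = n + 2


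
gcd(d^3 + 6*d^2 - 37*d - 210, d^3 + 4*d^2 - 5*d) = d + 5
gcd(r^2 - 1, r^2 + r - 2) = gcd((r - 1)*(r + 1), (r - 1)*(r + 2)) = r - 1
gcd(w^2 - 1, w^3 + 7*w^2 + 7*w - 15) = w - 1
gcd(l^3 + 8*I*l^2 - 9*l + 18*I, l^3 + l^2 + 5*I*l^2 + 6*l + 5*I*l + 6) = l^2 + 5*I*l + 6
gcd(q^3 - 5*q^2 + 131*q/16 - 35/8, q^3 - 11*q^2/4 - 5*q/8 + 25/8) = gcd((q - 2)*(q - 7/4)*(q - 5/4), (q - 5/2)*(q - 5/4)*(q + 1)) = q - 5/4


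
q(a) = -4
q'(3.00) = 0.00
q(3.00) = -4.00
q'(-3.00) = 0.00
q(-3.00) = -4.00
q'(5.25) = 0.00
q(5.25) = -4.00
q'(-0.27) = 0.00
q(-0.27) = -4.00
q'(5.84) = 0.00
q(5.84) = -4.00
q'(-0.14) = 0.00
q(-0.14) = -4.00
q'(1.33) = 0.00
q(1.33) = -4.00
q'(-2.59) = 0.00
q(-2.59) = -4.00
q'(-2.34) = 0.00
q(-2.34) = -4.00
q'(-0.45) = 0.00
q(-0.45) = -4.00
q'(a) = 0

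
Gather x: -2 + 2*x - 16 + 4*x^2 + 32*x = 4*x^2 + 34*x - 18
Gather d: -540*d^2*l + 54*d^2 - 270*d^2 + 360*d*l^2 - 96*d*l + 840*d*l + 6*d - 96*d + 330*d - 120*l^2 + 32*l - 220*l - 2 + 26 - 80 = d^2*(-540*l - 216) + d*(360*l^2 + 744*l + 240) - 120*l^2 - 188*l - 56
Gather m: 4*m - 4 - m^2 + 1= -m^2 + 4*m - 3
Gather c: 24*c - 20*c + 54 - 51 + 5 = 4*c + 8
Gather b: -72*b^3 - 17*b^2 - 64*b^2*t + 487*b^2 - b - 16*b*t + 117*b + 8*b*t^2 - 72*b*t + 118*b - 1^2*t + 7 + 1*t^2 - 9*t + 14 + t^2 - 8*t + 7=-72*b^3 + b^2*(470 - 64*t) + b*(8*t^2 - 88*t + 234) + 2*t^2 - 18*t + 28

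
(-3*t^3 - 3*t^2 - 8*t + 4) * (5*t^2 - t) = -15*t^5 - 12*t^4 - 37*t^3 + 28*t^2 - 4*t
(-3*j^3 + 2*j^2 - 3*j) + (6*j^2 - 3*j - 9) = -3*j^3 + 8*j^2 - 6*j - 9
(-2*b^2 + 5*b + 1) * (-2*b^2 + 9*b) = 4*b^4 - 28*b^3 + 43*b^2 + 9*b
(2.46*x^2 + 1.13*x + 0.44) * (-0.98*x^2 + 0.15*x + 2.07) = -2.4108*x^4 - 0.7384*x^3 + 4.8305*x^2 + 2.4051*x + 0.9108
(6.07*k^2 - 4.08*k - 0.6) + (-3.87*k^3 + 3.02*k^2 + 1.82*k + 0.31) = -3.87*k^3 + 9.09*k^2 - 2.26*k - 0.29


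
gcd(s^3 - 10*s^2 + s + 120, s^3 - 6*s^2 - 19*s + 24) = s^2 - 5*s - 24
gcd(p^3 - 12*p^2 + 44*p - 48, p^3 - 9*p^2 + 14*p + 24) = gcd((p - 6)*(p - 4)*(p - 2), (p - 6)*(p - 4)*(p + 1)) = p^2 - 10*p + 24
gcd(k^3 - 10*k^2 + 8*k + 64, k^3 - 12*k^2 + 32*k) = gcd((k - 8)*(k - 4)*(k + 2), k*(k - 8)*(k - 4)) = k^2 - 12*k + 32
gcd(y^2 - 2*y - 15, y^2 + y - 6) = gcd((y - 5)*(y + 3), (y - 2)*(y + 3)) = y + 3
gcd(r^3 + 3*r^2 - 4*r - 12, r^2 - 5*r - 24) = r + 3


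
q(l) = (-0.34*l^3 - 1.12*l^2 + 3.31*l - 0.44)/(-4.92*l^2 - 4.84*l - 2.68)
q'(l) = (9.84*l + 4.84)*(-0.34*l^3 - 1.12*l^2 + 3.31*l - 0.44)/(-4.92*l^2 - 4.84*l - 2.68)^2 + (-1.02*l^2 - 2.24*l + 3.31)/(-4.92*l^2 - 4.84*l - 2.68) = (1.6728*l^4 + 3.2912*l^3 + 24.4396*l^2 + 1.6736*l - 11.0004)/(24.2064*l^4 + 47.6256*l^3 + 49.7968*l^2 + 25.9424*l + 7.1824)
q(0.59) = -0.15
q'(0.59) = -0.01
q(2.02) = 0.03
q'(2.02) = 0.14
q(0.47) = -0.14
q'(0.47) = -0.12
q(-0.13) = 0.42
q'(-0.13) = -2.37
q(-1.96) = 0.72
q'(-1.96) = 0.54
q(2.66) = 0.12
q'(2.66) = 0.12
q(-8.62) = -0.32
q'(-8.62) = 0.08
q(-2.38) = 0.53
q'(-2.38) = 0.37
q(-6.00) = -0.09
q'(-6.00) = 0.10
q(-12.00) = -0.59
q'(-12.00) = 0.08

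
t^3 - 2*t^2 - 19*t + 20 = (t - 5)*(t - 1)*(t + 4)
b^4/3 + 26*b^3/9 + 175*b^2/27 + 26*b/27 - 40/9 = (b/3 + 1)*(b - 2/3)*(b + 4/3)*(b + 5)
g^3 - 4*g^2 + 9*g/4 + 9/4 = (g - 3)*(g - 3/2)*(g + 1/2)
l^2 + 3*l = l*(l + 3)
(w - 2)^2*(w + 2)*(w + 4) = w^4 + 2*w^3 - 12*w^2 - 8*w + 32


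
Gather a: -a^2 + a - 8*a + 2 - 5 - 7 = -a^2 - 7*a - 10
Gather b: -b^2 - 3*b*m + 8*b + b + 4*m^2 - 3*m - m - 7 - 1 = -b^2 + b*(9 - 3*m) + 4*m^2 - 4*m - 8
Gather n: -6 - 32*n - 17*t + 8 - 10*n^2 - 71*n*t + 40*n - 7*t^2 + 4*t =-10*n^2 + n*(8 - 71*t) - 7*t^2 - 13*t + 2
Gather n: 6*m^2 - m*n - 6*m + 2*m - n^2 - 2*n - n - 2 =6*m^2 - 4*m - n^2 + n*(-m - 3) - 2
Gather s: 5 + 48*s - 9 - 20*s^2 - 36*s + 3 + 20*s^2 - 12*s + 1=0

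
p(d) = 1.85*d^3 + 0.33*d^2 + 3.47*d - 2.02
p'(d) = 5.55*d^2 + 0.66*d + 3.47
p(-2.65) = -43.33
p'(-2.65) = 40.70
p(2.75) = 48.49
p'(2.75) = 47.26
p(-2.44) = -35.40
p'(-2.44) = 34.90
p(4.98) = 251.93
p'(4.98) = 144.40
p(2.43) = 34.91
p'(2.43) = 37.85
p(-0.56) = -4.18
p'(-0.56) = 4.84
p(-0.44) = -3.64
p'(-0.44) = 4.25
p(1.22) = 6.06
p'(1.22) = 12.54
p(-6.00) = -410.56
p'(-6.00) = 199.31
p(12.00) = 3283.94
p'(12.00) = 810.59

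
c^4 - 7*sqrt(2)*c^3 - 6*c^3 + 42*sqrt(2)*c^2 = c^2*(c - 6)*(c - 7*sqrt(2))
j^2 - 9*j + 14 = (j - 7)*(j - 2)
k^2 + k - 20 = (k - 4)*(k + 5)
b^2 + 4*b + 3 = (b + 1)*(b + 3)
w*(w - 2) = w^2 - 2*w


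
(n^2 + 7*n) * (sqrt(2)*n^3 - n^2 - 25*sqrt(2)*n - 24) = sqrt(2)*n^5 - n^4 + 7*sqrt(2)*n^4 - 25*sqrt(2)*n^3 - 7*n^3 - 175*sqrt(2)*n^2 - 24*n^2 - 168*n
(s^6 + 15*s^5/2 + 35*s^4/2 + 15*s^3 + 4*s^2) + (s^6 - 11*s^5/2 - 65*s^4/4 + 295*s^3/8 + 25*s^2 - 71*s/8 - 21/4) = 2*s^6 + 2*s^5 + 5*s^4/4 + 415*s^3/8 + 29*s^2 - 71*s/8 - 21/4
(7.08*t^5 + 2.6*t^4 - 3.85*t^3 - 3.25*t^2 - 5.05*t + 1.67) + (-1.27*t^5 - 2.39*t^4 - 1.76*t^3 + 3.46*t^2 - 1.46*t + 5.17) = 5.81*t^5 + 0.21*t^4 - 5.61*t^3 + 0.21*t^2 - 6.51*t + 6.84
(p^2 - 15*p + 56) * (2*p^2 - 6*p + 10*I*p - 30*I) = 2*p^4 - 36*p^3 + 10*I*p^3 + 202*p^2 - 180*I*p^2 - 336*p + 1010*I*p - 1680*I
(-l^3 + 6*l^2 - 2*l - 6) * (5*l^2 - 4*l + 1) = -5*l^5 + 34*l^4 - 35*l^3 - 16*l^2 + 22*l - 6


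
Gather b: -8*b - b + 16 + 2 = 18 - 9*b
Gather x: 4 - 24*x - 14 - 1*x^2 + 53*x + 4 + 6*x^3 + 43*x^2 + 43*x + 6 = 6*x^3 + 42*x^2 + 72*x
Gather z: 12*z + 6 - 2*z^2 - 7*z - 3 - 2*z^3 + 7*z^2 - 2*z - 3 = -2*z^3 + 5*z^2 + 3*z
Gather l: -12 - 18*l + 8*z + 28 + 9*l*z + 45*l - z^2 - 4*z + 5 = l*(9*z + 27) - z^2 + 4*z + 21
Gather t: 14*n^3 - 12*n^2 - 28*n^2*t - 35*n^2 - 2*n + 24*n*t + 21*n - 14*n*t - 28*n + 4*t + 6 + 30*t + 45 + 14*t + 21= 14*n^3 - 47*n^2 - 9*n + t*(-28*n^2 + 10*n + 48) + 72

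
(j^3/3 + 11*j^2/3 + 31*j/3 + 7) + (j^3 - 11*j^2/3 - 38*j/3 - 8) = 4*j^3/3 - 7*j/3 - 1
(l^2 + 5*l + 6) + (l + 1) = l^2 + 6*l + 7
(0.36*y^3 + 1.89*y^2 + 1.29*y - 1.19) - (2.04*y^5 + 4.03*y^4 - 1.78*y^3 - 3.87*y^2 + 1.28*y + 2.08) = -2.04*y^5 - 4.03*y^4 + 2.14*y^3 + 5.76*y^2 + 0.01*y - 3.27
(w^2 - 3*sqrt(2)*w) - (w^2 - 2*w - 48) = -3*sqrt(2)*w + 2*w + 48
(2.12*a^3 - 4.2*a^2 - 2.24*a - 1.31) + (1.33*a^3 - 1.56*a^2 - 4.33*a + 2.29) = 3.45*a^3 - 5.76*a^2 - 6.57*a + 0.98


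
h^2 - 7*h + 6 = (h - 6)*(h - 1)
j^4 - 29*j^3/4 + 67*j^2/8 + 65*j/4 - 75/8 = (j - 5)*(j - 3)*(j - 1/2)*(j + 5/4)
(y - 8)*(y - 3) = y^2 - 11*y + 24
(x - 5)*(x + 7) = x^2 + 2*x - 35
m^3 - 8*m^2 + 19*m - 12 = (m - 4)*(m - 3)*(m - 1)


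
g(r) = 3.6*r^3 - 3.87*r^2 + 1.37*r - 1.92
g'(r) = 10.8*r^2 - 7.74*r + 1.37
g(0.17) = -1.78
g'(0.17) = 0.37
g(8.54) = 1969.74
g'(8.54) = 722.93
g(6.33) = 764.78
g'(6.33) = 385.12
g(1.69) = 6.72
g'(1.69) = 19.14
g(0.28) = -1.76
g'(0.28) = 0.05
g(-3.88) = -275.78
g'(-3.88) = 193.99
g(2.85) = 53.89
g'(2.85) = 67.03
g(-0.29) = -2.73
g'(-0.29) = 4.52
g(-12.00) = -6796.44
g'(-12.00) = 1649.45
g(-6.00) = -927.06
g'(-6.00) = 436.61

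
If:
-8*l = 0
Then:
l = 0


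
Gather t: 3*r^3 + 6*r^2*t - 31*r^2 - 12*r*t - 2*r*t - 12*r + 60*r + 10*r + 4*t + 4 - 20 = 3*r^3 - 31*r^2 + 58*r + t*(6*r^2 - 14*r + 4) - 16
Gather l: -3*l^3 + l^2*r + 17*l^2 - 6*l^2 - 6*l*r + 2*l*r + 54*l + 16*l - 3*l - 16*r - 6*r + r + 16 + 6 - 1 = -3*l^3 + l^2*(r + 11) + l*(67 - 4*r) - 21*r + 21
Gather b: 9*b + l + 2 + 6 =9*b + l + 8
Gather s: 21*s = 21*s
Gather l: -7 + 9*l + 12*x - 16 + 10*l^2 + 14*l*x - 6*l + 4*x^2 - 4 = 10*l^2 + l*(14*x + 3) + 4*x^2 + 12*x - 27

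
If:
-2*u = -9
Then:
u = 9/2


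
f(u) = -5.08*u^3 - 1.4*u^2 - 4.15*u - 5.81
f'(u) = -15.24*u^2 - 2.8*u - 4.15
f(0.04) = -5.98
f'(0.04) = -4.29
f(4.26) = -441.62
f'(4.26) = -292.65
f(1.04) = -17.35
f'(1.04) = -23.55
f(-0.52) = -3.32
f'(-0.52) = -6.81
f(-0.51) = -3.38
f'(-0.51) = -6.69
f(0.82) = -12.96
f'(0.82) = -16.69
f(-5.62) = 875.02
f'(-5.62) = -469.76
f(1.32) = -25.41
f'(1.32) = -34.40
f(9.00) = -3859.88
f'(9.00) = -1263.79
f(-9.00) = 3621.46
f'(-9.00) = -1213.39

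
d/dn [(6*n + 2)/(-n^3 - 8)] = 6*(2*n^3 + n^2 - 8)/(n^6 + 16*n^3 + 64)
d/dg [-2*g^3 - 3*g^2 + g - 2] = -6*g^2 - 6*g + 1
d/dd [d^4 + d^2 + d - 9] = 4*d^3 + 2*d + 1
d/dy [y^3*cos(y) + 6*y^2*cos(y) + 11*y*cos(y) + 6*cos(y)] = -y^3*sin(y) - 6*y^2*sin(y) + 3*y^2*cos(y) - 11*y*sin(y) + 12*y*cos(y) - 6*sin(y) + 11*cos(y)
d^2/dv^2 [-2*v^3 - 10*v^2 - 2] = -12*v - 20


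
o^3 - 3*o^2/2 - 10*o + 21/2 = (o - 7/2)*(o - 1)*(o + 3)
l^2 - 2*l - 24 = (l - 6)*(l + 4)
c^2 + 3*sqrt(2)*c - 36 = (c - 3*sqrt(2))*(c + 6*sqrt(2))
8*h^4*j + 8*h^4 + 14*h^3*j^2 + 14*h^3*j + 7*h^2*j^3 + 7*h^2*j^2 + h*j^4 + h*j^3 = (h + j)*(2*h + j)*(4*h + j)*(h*j + h)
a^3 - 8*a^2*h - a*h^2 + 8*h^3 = (a - 8*h)*(a - h)*(a + h)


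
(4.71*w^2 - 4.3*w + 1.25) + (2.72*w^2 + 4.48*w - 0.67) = 7.43*w^2 + 0.180000000000001*w + 0.58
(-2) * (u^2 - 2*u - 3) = -2*u^2 + 4*u + 6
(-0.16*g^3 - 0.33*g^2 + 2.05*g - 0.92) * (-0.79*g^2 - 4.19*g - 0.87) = 0.1264*g^5 + 0.9311*g^4 - 0.0975999999999997*g^3 - 7.5756*g^2 + 2.0713*g + 0.8004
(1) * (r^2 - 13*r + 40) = r^2 - 13*r + 40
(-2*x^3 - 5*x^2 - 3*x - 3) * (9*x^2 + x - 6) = -18*x^5 - 47*x^4 - 20*x^3 + 15*x + 18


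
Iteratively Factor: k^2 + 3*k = (k)*(k + 3)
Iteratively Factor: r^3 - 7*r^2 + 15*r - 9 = (r - 1)*(r^2 - 6*r + 9) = (r - 3)*(r - 1)*(r - 3)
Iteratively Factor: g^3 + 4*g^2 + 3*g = (g)*(g^2 + 4*g + 3) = g*(g + 1)*(g + 3)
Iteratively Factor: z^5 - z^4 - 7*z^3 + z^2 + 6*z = (z)*(z^4 - z^3 - 7*z^2 + z + 6) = z*(z + 1)*(z^3 - 2*z^2 - 5*z + 6) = z*(z - 3)*(z + 1)*(z^2 + z - 2) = z*(z - 3)*(z - 1)*(z + 1)*(z + 2)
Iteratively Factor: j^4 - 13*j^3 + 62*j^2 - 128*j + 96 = (j - 2)*(j^3 - 11*j^2 + 40*j - 48) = (j - 4)*(j - 2)*(j^2 - 7*j + 12) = (j - 4)*(j - 3)*(j - 2)*(j - 4)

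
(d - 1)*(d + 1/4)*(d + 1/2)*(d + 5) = d^4 + 19*d^3/4 - 15*d^2/8 - 13*d/4 - 5/8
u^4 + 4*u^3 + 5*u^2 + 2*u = u*(u + 1)^2*(u + 2)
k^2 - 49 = (k - 7)*(k + 7)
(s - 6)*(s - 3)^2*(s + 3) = s^4 - 9*s^3 + 9*s^2 + 81*s - 162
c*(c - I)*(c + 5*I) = c^3 + 4*I*c^2 + 5*c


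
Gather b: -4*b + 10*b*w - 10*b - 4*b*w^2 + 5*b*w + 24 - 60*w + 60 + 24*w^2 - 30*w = b*(-4*w^2 + 15*w - 14) + 24*w^2 - 90*w + 84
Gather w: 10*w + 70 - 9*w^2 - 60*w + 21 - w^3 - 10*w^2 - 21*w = -w^3 - 19*w^2 - 71*w + 91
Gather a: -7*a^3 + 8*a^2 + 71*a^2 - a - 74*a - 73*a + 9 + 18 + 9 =-7*a^3 + 79*a^2 - 148*a + 36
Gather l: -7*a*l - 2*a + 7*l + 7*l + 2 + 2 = -2*a + l*(14 - 7*a) + 4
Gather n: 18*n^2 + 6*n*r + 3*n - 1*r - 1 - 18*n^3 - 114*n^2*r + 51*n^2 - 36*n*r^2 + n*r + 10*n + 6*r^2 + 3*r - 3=-18*n^3 + n^2*(69 - 114*r) + n*(-36*r^2 + 7*r + 13) + 6*r^2 + 2*r - 4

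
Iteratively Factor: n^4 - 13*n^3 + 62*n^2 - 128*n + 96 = (n - 2)*(n^3 - 11*n^2 + 40*n - 48) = (n - 4)*(n - 2)*(n^2 - 7*n + 12) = (n - 4)*(n - 3)*(n - 2)*(n - 4)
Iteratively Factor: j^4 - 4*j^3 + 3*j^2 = (j)*(j^3 - 4*j^2 + 3*j) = j*(j - 3)*(j^2 - j) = j*(j - 3)*(j - 1)*(j)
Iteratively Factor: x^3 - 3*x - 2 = (x + 1)*(x^2 - x - 2) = (x + 1)^2*(x - 2)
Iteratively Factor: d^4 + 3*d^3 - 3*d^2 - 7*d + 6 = (d - 1)*(d^3 + 4*d^2 + d - 6) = (d - 1)^2*(d^2 + 5*d + 6) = (d - 1)^2*(d + 2)*(d + 3)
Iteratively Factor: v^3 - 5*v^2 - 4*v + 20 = (v + 2)*(v^2 - 7*v + 10) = (v - 2)*(v + 2)*(v - 5)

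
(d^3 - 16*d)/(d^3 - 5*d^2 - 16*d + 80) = d/(d - 5)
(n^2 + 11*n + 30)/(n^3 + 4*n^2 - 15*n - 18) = (n + 5)/(n^2 - 2*n - 3)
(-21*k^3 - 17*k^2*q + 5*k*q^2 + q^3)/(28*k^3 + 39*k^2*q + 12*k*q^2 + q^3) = (-3*k + q)/(4*k + q)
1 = 1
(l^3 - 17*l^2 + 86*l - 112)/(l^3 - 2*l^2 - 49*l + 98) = (l - 8)/(l + 7)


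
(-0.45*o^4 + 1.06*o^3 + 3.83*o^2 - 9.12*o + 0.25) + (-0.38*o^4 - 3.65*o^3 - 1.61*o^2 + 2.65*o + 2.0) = -0.83*o^4 - 2.59*o^3 + 2.22*o^2 - 6.47*o + 2.25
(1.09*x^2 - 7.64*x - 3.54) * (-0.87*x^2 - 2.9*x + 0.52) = -0.9483*x^4 + 3.4858*x^3 + 25.8026*x^2 + 6.2932*x - 1.8408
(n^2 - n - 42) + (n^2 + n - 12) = 2*n^2 - 54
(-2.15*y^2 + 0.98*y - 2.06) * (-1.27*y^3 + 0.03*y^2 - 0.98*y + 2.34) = 2.7305*y^5 - 1.3091*y^4 + 4.7526*y^3 - 6.0532*y^2 + 4.312*y - 4.8204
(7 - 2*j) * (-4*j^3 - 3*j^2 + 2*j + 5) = 8*j^4 - 22*j^3 - 25*j^2 + 4*j + 35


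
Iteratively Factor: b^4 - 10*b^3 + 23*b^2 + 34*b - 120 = (b - 5)*(b^3 - 5*b^2 - 2*b + 24) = (b - 5)*(b - 3)*(b^2 - 2*b - 8) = (b - 5)*(b - 3)*(b + 2)*(b - 4)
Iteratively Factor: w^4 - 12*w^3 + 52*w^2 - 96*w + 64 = (w - 2)*(w^3 - 10*w^2 + 32*w - 32) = (w - 2)^2*(w^2 - 8*w + 16) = (w - 4)*(w - 2)^2*(w - 4)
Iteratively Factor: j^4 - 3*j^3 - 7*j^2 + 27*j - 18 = (j - 1)*(j^3 - 2*j^2 - 9*j + 18) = (j - 3)*(j - 1)*(j^2 + j - 6) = (j - 3)*(j - 1)*(j + 3)*(j - 2)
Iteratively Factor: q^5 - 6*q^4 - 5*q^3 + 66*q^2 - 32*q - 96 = (q + 1)*(q^4 - 7*q^3 + 2*q^2 + 64*q - 96) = (q + 1)*(q + 3)*(q^3 - 10*q^2 + 32*q - 32) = (q - 2)*(q + 1)*(q + 3)*(q^2 - 8*q + 16) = (q - 4)*(q - 2)*(q + 1)*(q + 3)*(q - 4)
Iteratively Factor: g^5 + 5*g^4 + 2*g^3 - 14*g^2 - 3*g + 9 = (g - 1)*(g^4 + 6*g^3 + 8*g^2 - 6*g - 9) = (g - 1)*(g + 3)*(g^3 + 3*g^2 - g - 3) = (g - 1)*(g + 3)^2*(g^2 - 1) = (g - 1)^2*(g + 3)^2*(g + 1)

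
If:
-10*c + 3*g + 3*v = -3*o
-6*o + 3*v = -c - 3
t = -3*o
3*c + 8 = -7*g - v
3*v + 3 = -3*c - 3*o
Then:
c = -126/293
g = -253/293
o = 28/293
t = -84/293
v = -195/293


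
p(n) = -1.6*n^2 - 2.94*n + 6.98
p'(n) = -3.2*n - 2.94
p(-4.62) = -13.59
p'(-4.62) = 11.84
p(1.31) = 0.38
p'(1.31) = -7.13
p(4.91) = -46.03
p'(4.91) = -18.65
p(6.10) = -70.49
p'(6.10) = -22.46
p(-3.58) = -3.00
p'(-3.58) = 8.52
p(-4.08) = -7.66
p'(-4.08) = 10.12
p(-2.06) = 6.25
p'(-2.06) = 3.65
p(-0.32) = 7.76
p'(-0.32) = -1.92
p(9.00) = -149.08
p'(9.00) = -31.74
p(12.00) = -258.70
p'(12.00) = -41.34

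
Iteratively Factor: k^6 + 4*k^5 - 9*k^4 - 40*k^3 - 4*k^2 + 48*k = (k + 2)*(k^5 + 2*k^4 - 13*k^3 - 14*k^2 + 24*k) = (k + 2)^2*(k^4 - 13*k^2 + 12*k) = (k + 2)^2*(k + 4)*(k^3 - 4*k^2 + 3*k) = (k - 1)*(k + 2)^2*(k + 4)*(k^2 - 3*k) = k*(k - 1)*(k + 2)^2*(k + 4)*(k - 3)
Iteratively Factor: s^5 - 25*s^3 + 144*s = (s + 3)*(s^4 - 3*s^3 - 16*s^2 + 48*s) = (s - 3)*(s + 3)*(s^3 - 16*s) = s*(s - 3)*(s + 3)*(s^2 - 16) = s*(s - 3)*(s + 3)*(s + 4)*(s - 4)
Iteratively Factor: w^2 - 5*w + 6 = (w - 2)*(w - 3)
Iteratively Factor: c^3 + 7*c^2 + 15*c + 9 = (c + 3)*(c^2 + 4*c + 3) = (c + 1)*(c + 3)*(c + 3)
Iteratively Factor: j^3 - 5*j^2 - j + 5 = (j + 1)*(j^2 - 6*j + 5) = (j - 1)*(j + 1)*(j - 5)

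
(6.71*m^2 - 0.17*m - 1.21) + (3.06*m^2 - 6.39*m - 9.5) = 9.77*m^2 - 6.56*m - 10.71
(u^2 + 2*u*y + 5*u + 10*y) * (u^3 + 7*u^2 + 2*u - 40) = u^5 + 2*u^4*y + 12*u^4 + 24*u^3*y + 37*u^3 + 74*u^2*y - 30*u^2 - 60*u*y - 200*u - 400*y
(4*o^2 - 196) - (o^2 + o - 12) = 3*o^2 - o - 184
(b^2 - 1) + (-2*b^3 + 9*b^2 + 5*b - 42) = -2*b^3 + 10*b^2 + 5*b - 43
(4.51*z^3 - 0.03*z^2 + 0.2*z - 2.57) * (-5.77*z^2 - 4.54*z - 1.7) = -26.0227*z^5 - 20.3023*z^4 - 8.6848*z^3 + 13.9719*z^2 + 11.3278*z + 4.369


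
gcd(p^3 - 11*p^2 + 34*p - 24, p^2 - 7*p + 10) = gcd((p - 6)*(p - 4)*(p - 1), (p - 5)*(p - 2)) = 1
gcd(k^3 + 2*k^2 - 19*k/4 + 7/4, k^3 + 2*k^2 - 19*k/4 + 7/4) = k^3 + 2*k^2 - 19*k/4 + 7/4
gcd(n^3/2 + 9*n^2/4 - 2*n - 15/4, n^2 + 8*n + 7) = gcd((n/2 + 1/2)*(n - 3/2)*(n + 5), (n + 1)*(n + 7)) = n + 1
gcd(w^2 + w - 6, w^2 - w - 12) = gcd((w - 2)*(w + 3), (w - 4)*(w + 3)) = w + 3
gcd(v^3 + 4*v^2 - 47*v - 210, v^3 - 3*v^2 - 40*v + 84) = v^2 - v - 42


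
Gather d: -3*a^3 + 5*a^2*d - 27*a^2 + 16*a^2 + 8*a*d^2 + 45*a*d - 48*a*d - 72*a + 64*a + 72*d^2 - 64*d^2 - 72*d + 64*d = -3*a^3 - 11*a^2 - 8*a + d^2*(8*a + 8) + d*(5*a^2 - 3*a - 8)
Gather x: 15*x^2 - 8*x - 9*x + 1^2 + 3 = 15*x^2 - 17*x + 4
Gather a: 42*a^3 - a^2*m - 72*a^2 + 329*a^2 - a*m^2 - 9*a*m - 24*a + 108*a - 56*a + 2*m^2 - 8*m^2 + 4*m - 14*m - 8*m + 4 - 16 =42*a^3 + a^2*(257 - m) + a*(-m^2 - 9*m + 28) - 6*m^2 - 18*m - 12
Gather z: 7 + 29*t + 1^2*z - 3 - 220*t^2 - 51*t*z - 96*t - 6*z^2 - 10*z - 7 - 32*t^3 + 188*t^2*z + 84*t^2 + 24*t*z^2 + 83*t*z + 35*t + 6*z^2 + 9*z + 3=-32*t^3 - 136*t^2 + 24*t*z^2 - 32*t + z*(188*t^2 + 32*t)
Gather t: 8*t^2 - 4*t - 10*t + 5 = 8*t^2 - 14*t + 5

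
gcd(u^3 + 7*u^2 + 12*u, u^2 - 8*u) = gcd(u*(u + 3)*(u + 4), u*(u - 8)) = u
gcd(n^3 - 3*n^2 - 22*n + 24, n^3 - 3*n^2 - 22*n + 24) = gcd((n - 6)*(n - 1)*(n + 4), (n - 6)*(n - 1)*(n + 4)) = n^3 - 3*n^2 - 22*n + 24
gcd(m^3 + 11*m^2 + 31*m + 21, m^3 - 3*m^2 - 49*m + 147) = m + 7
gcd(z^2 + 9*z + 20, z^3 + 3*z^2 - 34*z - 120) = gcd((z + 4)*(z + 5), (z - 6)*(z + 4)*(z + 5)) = z^2 + 9*z + 20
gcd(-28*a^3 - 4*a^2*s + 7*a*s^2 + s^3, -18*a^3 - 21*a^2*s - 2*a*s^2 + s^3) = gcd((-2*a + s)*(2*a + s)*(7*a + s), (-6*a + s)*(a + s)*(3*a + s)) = 1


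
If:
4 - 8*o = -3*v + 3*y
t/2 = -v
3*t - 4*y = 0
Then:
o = 1/2 - 5*y/8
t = 4*y/3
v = -2*y/3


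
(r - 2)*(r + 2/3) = r^2 - 4*r/3 - 4/3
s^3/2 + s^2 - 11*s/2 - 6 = (s/2 + 1/2)*(s - 3)*(s + 4)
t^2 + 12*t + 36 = (t + 6)^2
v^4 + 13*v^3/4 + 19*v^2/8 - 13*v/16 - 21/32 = (v - 1/2)*(v + 1/2)*(v + 3/2)*(v + 7/4)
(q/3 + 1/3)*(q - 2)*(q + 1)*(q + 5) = q^4/3 + 5*q^3/3 - q^2 - 17*q/3 - 10/3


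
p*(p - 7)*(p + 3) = p^3 - 4*p^2 - 21*p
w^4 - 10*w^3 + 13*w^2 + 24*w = w*(w - 8)*(w - 3)*(w + 1)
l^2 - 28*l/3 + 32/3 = (l - 8)*(l - 4/3)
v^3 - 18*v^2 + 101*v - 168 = (v - 8)*(v - 7)*(v - 3)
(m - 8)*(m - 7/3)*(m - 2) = m^3 - 37*m^2/3 + 118*m/3 - 112/3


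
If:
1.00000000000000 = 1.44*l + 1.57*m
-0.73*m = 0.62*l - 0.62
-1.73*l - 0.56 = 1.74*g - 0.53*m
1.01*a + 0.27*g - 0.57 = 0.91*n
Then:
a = 0.900990099009901*n - 0.466659967122499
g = 3.86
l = -3.13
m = 3.51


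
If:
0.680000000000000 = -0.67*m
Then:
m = -1.01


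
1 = 1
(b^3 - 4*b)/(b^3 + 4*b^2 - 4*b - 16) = b/(b + 4)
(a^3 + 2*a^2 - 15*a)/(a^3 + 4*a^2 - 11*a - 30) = a/(a + 2)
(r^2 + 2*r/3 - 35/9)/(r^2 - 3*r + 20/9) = (3*r + 7)/(3*r - 4)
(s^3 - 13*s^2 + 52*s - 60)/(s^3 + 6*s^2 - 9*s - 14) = (s^2 - 11*s + 30)/(s^2 + 8*s + 7)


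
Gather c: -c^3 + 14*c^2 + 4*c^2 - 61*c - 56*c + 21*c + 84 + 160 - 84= -c^3 + 18*c^2 - 96*c + 160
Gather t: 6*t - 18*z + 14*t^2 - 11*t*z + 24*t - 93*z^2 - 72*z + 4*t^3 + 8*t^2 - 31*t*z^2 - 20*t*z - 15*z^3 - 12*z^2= 4*t^3 + 22*t^2 + t*(-31*z^2 - 31*z + 30) - 15*z^3 - 105*z^2 - 90*z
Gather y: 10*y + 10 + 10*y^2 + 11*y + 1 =10*y^2 + 21*y + 11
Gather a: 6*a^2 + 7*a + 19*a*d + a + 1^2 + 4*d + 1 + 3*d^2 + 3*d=6*a^2 + a*(19*d + 8) + 3*d^2 + 7*d + 2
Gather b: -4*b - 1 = -4*b - 1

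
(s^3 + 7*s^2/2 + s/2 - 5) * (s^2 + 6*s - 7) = s^5 + 19*s^4/2 + 29*s^3/2 - 53*s^2/2 - 67*s/2 + 35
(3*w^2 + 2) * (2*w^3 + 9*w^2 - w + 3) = 6*w^5 + 27*w^4 + w^3 + 27*w^2 - 2*w + 6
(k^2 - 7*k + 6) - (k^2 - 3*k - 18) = 24 - 4*k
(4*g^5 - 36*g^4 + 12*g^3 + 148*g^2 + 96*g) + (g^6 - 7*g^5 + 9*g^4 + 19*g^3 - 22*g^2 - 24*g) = g^6 - 3*g^5 - 27*g^4 + 31*g^3 + 126*g^2 + 72*g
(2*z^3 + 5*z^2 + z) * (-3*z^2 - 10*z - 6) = -6*z^5 - 35*z^4 - 65*z^3 - 40*z^2 - 6*z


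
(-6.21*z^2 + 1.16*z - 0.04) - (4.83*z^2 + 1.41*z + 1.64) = -11.04*z^2 - 0.25*z - 1.68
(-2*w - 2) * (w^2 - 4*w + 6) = -2*w^3 + 6*w^2 - 4*w - 12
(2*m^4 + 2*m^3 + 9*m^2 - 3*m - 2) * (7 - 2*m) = -4*m^5 + 10*m^4 - 4*m^3 + 69*m^2 - 17*m - 14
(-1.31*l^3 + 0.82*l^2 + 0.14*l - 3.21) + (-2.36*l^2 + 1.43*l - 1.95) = -1.31*l^3 - 1.54*l^2 + 1.57*l - 5.16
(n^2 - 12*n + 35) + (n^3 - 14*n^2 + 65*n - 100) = n^3 - 13*n^2 + 53*n - 65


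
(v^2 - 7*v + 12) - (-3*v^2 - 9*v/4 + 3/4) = 4*v^2 - 19*v/4 + 45/4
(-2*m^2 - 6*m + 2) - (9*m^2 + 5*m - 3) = -11*m^2 - 11*m + 5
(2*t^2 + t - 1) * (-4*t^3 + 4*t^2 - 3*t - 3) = -8*t^5 + 4*t^4 + 2*t^3 - 13*t^2 + 3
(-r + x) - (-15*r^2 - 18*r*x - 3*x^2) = 15*r^2 + 18*r*x - r + 3*x^2 + x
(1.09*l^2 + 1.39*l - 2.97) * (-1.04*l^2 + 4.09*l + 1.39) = -1.1336*l^4 + 3.0125*l^3 + 10.289*l^2 - 10.2152*l - 4.1283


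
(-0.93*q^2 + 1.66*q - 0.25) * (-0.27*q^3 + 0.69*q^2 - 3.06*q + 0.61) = 0.2511*q^5 - 1.0899*q^4 + 4.0587*q^3 - 5.8194*q^2 + 1.7776*q - 0.1525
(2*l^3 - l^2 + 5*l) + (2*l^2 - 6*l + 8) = 2*l^3 + l^2 - l + 8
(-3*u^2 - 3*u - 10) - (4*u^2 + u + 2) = -7*u^2 - 4*u - 12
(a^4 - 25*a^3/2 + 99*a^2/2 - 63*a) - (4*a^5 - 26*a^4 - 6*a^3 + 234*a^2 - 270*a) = -4*a^5 + 27*a^4 - 13*a^3/2 - 369*a^2/2 + 207*a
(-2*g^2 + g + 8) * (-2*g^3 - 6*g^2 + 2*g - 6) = 4*g^5 + 10*g^4 - 26*g^3 - 34*g^2 + 10*g - 48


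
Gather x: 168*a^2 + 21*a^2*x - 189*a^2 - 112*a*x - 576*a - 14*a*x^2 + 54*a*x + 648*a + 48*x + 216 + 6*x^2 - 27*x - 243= -21*a^2 + 72*a + x^2*(6 - 14*a) + x*(21*a^2 - 58*a + 21) - 27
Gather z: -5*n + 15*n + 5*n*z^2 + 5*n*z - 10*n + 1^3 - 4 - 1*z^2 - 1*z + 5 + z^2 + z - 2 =5*n*z^2 + 5*n*z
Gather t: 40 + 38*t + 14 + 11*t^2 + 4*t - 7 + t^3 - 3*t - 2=t^3 + 11*t^2 + 39*t + 45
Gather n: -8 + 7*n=7*n - 8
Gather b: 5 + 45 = 50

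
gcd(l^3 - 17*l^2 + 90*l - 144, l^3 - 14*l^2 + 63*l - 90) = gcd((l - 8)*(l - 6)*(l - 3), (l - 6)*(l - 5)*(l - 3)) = l^2 - 9*l + 18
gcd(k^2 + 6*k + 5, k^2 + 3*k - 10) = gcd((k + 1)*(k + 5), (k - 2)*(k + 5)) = k + 5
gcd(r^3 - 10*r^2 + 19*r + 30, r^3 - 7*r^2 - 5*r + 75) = r - 5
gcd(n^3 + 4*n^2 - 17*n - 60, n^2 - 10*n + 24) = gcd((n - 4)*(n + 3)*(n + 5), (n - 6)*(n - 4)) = n - 4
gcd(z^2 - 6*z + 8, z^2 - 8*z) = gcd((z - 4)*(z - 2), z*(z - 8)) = 1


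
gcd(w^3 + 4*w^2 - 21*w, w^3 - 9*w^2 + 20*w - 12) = 1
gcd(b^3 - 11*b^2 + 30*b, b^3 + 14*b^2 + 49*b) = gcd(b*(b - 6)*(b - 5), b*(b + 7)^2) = b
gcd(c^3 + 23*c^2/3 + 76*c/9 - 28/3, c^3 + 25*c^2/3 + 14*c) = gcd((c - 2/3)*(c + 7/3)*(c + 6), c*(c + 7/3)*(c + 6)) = c^2 + 25*c/3 + 14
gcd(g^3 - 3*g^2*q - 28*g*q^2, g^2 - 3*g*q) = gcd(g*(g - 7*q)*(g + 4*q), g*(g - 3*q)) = g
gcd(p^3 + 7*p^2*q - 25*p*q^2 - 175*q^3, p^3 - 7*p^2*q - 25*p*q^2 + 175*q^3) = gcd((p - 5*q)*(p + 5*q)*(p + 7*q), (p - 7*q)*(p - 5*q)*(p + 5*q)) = p^2 - 25*q^2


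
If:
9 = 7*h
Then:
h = 9/7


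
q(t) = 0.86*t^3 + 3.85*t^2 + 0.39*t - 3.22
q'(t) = 2.58*t^2 + 7.7*t + 0.39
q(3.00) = 55.82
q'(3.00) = 46.71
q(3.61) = 88.82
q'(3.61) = 61.81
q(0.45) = -2.19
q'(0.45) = 4.38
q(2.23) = 26.33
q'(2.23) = 30.39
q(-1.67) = 2.86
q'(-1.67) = -5.27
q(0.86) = 0.51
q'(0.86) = 8.92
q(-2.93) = 7.06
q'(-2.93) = -0.02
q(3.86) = 105.11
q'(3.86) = 68.55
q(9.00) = 939.08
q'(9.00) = 278.67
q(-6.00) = -52.72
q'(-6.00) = 47.07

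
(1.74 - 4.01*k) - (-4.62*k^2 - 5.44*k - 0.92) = 4.62*k^2 + 1.43*k + 2.66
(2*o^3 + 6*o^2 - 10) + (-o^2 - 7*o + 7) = 2*o^3 + 5*o^2 - 7*o - 3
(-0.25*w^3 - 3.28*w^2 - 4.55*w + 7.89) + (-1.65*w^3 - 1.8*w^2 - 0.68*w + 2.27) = -1.9*w^3 - 5.08*w^2 - 5.23*w + 10.16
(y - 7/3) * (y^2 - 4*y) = y^3 - 19*y^2/3 + 28*y/3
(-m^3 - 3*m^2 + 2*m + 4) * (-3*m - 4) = 3*m^4 + 13*m^3 + 6*m^2 - 20*m - 16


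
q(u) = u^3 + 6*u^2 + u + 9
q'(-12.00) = 289.00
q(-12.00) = -867.00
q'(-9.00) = 136.00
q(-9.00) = -243.00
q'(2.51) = 50.02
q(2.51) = 65.12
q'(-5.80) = 32.32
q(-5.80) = 9.93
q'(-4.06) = 1.73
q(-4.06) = 36.92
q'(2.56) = 51.38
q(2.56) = 67.66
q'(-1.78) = -10.85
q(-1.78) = 20.59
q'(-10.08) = 184.86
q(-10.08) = -415.63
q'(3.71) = 86.81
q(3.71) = 146.36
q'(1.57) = 27.23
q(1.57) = 29.23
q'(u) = 3*u^2 + 12*u + 1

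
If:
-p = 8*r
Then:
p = -8*r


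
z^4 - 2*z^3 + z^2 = z^2*(z - 1)^2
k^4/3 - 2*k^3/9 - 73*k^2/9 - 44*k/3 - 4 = (k/3 + 1)*(k - 6)*(k + 1/3)*(k + 2)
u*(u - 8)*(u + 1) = u^3 - 7*u^2 - 8*u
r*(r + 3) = r^2 + 3*r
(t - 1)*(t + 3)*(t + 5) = t^3 + 7*t^2 + 7*t - 15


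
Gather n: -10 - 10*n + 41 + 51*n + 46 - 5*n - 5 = 36*n + 72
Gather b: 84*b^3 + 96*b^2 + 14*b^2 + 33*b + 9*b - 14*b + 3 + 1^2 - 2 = 84*b^3 + 110*b^2 + 28*b + 2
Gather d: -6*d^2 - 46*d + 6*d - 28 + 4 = -6*d^2 - 40*d - 24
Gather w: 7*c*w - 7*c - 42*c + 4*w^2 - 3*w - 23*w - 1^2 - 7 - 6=-49*c + 4*w^2 + w*(7*c - 26) - 14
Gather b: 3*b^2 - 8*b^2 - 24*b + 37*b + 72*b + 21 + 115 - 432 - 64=-5*b^2 + 85*b - 360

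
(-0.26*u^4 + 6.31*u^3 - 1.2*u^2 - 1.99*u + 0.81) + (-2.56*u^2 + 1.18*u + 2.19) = -0.26*u^4 + 6.31*u^3 - 3.76*u^2 - 0.81*u + 3.0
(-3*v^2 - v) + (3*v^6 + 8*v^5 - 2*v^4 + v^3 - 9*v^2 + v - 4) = 3*v^6 + 8*v^5 - 2*v^4 + v^3 - 12*v^2 - 4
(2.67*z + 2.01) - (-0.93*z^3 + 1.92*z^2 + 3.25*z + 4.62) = 0.93*z^3 - 1.92*z^2 - 0.58*z - 2.61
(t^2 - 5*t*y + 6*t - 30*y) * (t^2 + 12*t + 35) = t^4 - 5*t^3*y + 18*t^3 - 90*t^2*y + 107*t^2 - 535*t*y + 210*t - 1050*y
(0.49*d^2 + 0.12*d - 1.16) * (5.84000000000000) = 2.8616*d^2 + 0.7008*d - 6.7744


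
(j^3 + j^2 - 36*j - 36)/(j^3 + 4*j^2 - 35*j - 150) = (j^2 + 7*j + 6)/(j^2 + 10*j + 25)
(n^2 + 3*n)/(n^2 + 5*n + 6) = n/(n + 2)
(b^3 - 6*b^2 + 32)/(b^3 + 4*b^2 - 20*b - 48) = (b - 4)/(b + 6)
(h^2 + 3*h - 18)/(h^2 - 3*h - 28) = (-h^2 - 3*h + 18)/(-h^2 + 3*h + 28)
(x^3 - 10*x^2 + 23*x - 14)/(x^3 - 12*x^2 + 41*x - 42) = (x - 1)/(x - 3)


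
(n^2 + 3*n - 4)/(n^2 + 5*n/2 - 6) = 2*(n - 1)/(2*n - 3)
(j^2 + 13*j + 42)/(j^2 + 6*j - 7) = (j + 6)/(j - 1)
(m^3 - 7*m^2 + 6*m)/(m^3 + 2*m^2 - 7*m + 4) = m*(m - 6)/(m^2 + 3*m - 4)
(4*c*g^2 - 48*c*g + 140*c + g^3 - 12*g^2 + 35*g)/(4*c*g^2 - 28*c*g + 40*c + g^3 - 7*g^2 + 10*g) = (g - 7)/(g - 2)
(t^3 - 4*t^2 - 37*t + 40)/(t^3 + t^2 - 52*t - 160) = (t - 1)/(t + 4)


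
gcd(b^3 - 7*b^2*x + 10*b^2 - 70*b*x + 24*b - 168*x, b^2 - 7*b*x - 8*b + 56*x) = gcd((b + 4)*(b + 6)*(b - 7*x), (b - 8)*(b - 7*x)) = -b + 7*x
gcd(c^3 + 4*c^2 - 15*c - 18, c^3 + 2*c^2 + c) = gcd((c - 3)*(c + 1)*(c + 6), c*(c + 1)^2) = c + 1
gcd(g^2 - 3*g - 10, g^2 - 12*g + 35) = g - 5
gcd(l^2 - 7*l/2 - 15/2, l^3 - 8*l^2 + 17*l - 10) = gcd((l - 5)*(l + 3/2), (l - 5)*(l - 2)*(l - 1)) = l - 5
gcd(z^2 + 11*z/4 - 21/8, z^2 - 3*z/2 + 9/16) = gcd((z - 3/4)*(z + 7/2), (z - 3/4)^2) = z - 3/4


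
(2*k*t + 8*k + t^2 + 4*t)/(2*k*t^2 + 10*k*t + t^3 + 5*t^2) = (t + 4)/(t*(t + 5))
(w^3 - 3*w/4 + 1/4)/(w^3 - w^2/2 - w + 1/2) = (w - 1/2)/(w - 1)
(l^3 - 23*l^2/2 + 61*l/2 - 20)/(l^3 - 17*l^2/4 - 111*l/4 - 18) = 2*(2*l^2 - 7*l + 5)/(4*l^2 + 15*l + 9)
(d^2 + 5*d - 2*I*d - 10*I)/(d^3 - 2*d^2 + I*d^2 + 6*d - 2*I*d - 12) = (d + 5)/(d^2 + d*(-2 + 3*I) - 6*I)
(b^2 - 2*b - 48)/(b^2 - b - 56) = (b + 6)/(b + 7)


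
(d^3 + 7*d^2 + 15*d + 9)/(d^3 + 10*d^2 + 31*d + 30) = (d^2 + 4*d + 3)/(d^2 + 7*d + 10)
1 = 1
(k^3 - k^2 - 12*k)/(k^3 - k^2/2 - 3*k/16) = 16*(-k^2 + k + 12)/(-16*k^2 + 8*k + 3)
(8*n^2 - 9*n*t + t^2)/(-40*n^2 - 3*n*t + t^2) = (-n + t)/(5*n + t)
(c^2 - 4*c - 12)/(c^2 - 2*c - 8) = (c - 6)/(c - 4)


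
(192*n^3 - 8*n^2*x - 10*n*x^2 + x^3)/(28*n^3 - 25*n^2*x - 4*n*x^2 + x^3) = (48*n^2 - 14*n*x + x^2)/(7*n^2 - 8*n*x + x^2)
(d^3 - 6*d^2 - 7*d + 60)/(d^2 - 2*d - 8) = (d^2 - 2*d - 15)/(d + 2)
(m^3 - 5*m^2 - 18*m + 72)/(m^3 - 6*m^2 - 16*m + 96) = (m - 3)/(m - 4)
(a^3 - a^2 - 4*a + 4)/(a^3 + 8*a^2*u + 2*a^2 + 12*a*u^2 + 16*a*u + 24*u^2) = (a^2 - 3*a + 2)/(a^2 + 8*a*u + 12*u^2)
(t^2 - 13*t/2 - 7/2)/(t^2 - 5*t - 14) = (t + 1/2)/(t + 2)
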